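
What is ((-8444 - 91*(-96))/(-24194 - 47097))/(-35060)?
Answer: 73/624865615 ≈ 1.1683e-7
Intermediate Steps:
((-8444 - 91*(-96))/(-24194 - 47097))/(-35060) = ((-8444 + 8736)/(-71291))*(-1/35060) = (292*(-1/71291))*(-1/35060) = -292/71291*(-1/35060) = 73/624865615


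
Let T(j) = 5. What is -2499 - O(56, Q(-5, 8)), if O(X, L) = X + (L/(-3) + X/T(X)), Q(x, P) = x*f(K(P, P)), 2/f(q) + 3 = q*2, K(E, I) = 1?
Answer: -38443/15 ≈ -2562.9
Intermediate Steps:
f(q) = 2/(-3 + 2*q) (f(q) = 2/(-3 + q*2) = 2/(-3 + 2*q))
Q(x, P) = -2*x (Q(x, P) = x*(2/(-3 + 2*1)) = x*(2/(-3 + 2)) = x*(2/(-1)) = x*(2*(-1)) = x*(-2) = -2*x)
O(X, L) = -L/3 + 6*X/5 (O(X, L) = X + (L/(-3) + X/5) = X + (L*(-⅓) + X*(⅕)) = X + (-L/3 + X/5) = -L/3 + 6*X/5)
-2499 - O(56, Q(-5, 8)) = -2499 - (-(-2)*(-5)/3 + (6/5)*56) = -2499 - (-⅓*10 + 336/5) = -2499 - (-10/3 + 336/5) = -2499 - 1*958/15 = -2499 - 958/15 = -38443/15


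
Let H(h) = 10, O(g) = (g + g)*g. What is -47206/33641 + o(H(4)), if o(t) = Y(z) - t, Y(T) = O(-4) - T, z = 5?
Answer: 524691/33641 ≈ 15.597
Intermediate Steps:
O(g) = 2*g² (O(g) = (2*g)*g = 2*g²)
Y(T) = 32 - T (Y(T) = 2*(-4)² - T = 2*16 - T = 32 - T)
o(t) = 27 - t (o(t) = (32 - 1*5) - t = (32 - 5) - t = 27 - t)
-47206/33641 + o(H(4)) = -47206/33641 + (27 - 1*10) = -47206*1/33641 + (27 - 10) = -47206/33641 + 17 = 524691/33641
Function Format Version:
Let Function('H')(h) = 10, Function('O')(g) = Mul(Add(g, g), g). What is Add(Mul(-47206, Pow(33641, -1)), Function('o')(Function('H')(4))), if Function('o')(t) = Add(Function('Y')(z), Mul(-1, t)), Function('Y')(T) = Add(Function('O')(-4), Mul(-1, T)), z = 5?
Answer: Rational(524691, 33641) ≈ 15.597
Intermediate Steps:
Function('O')(g) = Mul(2, Pow(g, 2)) (Function('O')(g) = Mul(Mul(2, g), g) = Mul(2, Pow(g, 2)))
Function('Y')(T) = Add(32, Mul(-1, T)) (Function('Y')(T) = Add(Mul(2, Pow(-4, 2)), Mul(-1, T)) = Add(Mul(2, 16), Mul(-1, T)) = Add(32, Mul(-1, T)))
Function('o')(t) = Add(27, Mul(-1, t)) (Function('o')(t) = Add(Add(32, Mul(-1, 5)), Mul(-1, t)) = Add(Add(32, -5), Mul(-1, t)) = Add(27, Mul(-1, t)))
Add(Mul(-47206, Pow(33641, -1)), Function('o')(Function('H')(4))) = Add(Mul(-47206, Pow(33641, -1)), Add(27, Mul(-1, 10))) = Add(Mul(-47206, Rational(1, 33641)), Add(27, -10)) = Add(Rational(-47206, 33641), 17) = Rational(524691, 33641)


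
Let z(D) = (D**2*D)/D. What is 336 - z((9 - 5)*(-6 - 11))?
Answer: -4288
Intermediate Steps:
z(D) = D**2 (z(D) = D**3/D = D**2)
336 - z((9 - 5)*(-6 - 11)) = 336 - ((9 - 5)*(-6 - 11))**2 = 336 - (4*(-17))**2 = 336 - 1*(-68)**2 = 336 - 1*4624 = 336 - 4624 = -4288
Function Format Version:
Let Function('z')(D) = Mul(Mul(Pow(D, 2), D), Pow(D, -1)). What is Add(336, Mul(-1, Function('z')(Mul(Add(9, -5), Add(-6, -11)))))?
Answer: -4288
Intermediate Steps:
Function('z')(D) = Pow(D, 2) (Function('z')(D) = Mul(Pow(D, 3), Pow(D, -1)) = Pow(D, 2))
Add(336, Mul(-1, Function('z')(Mul(Add(9, -5), Add(-6, -11))))) = Add(336, Mul(-1, Pow(Mul(Add(9, -5), Add(-6, -11)), 2))) = Add(336, Mul(-1, Pow(Mul(4, -17), 2))) = Add(336, Mul(-1, Pow(-68, 2))) = Add(336, Mul(-1, 4624)) = Add(336, -4624) = -4288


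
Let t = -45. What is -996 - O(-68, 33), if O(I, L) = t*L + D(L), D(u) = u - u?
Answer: 489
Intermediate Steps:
D(u) = 0
O(I, L) = -45*L (O(I, L) = -45*L + 0 = -45*L)
-996 - O(-68, 33) = -996 - (-45)*33 = -996 - 1*(-1485) = -996 + 1485 = 489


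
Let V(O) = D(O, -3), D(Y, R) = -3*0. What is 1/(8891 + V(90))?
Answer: 1/8891 ≈ 0.00011247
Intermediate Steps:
D(Y, R) = 0
V(O) = 0
1/(8891 + V(90)) = 1/(8891 + 0) = 1/8891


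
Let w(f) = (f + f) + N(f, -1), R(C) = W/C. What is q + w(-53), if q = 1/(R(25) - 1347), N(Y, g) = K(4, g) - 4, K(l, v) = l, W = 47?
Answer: -3564593/33628 ≈ -106.00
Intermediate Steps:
N(Y, g) = 0 (N(Y, g) = 4 - 4 = 0)
R(C) = 47/C
w(f) = 2*f (w(f) = (f + f) + 0 = 2*f + 0 = 2*f)
q = -25/33628 (q = 1/(47/25 - 1347) = 1/(-33628/25) = -25/33628 ≈ -0.00074343)
q + w(-53) = -25/33628 + 2*(-53) = -25/33628 - 106 = -3564593/33628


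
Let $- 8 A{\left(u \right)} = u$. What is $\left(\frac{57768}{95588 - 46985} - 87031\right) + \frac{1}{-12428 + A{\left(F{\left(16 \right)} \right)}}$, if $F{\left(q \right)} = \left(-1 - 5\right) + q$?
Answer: $- \frac{70099477311879}{805465117} \approx -87030.0$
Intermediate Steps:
$F{\left(q \right)} = -6 + q$
$A{\left(u \right)} = - \frac{u}{8}$
$\left(\frac{57768}{95588 - 46985} - 87031\right) + \frac{1}{-12428 + A{\left(F{\left(16 \right)} \right)}} = \left(\frac{57768}{95588 - 46985} - 87031\right) + \frac{1}{-12428 - \frac{-6 + 16}{8}} = \left(\frac{57768}{95588 - 46985} - 87031\right) + \frac{1}{-12428 - \frac{5}{4}} = \left(\frac{57768}{48603} - 87031\right) + \frac{1}{-12428 - \frac{5}{4}} = \left(57768 \cdot \frac{1}{48603} - 87031\right) + \frac{1}{- \frac{49717}{4}} = \left(\frac{19256}{16201} - 87031\right) - \frac{4}{49717} = - \frac{1409969975}{16201} - \frac{4}{49717} = - \frac{70099477311879}{805465117}$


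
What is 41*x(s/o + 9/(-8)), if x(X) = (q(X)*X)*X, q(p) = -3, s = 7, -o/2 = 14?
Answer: -14883/64 ≈ -232.55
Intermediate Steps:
o = -28 (o = -2*14 = -28)
x(X) = -3*X² (x(X) = (-3*X)*X = -3*X²)
41*x(s/o + 9/(-8)) = 41*(-3*(7/(-28) + 9/(-8))²) = 41*(-3*(7*(-1/28) + 9*(-⅛))²) = 41*(-3*(-¼ - 9/8)²) = 41*(-3*(-11/8)²) = 41*(-3*121/64) = 41*(-363/64) = -14883/64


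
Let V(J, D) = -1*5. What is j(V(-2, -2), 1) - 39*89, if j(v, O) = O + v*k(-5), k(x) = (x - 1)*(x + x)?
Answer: -3770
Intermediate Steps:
V(J, D) = -5
k(x) = 2*x*(-1 + x) (k(x) = (-1 + x)*(2*x) = 2*x*(-1 + x))
j(v, O) = O + 60*v (j(v, O) = O + v*(2*(-5)*(-1 - 5)) = O + v*(2*(-5)*(-6)) = O + v*60 = O + 60*v)
j(V(-2, -2), 1) - 39*89 = (1 + 60*(-5)) - 39*89 = (1 - 300) - 3471 = -299 - 3471 = -3770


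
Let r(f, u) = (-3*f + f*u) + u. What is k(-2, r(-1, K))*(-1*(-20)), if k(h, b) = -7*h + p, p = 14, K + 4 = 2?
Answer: 560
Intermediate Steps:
K = -2 (K = -4 + 2 = -2)
r(f, u) = u - 3*f + f*u
k(h, b) = 14 - 7*h (k(h, b) = -7*h + 14 = 14 - 7*h)
k(-2, r(-1, K))*(-1*(-20)) = (14 - 7*(-2))*(-1*(-20)) = (14 + 14)*20 = 28*20 = 560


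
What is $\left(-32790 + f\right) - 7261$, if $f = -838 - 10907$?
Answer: $-51796$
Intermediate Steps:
$f = -11745$ ($f = -838 - 10907 = -11745$)
$\left(-32790 + f\right) - 7261 = \left(-32790 - 11745\right) - 7261 = -44535 - 7261 = -51796$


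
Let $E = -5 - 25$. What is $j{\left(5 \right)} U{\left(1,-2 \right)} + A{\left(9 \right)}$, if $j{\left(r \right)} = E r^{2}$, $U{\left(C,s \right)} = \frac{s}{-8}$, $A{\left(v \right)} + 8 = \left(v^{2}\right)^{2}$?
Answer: $\frac{12731}{2} \approx 6365.5$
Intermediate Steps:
$A{\left(v \right)} = -8 + v^{4}$ ($A{\left(v \right)} = -8 + \left(v^{2}\right)^{2} = -8 + v^{4}$)
$E = -30$ ($E = -5 - 25 = -30$)
$U{\left(C,s \right)} = - \frac{s}{8}$ ($U{\left(C,s \right)} = s \left(- \frac{1}{8}\right) = - \frac{s}{8}$)
$j{\left(r \right)} = - 30 r^{2}$
$j{\left(5 \right)} U{\left(1,-2 \right)} + A{\left(9 \right)} = - 30 \cdot 5^{2} \left(\left(- \frac{1}{8}\right) \left(-2\right)\right) - \left(8 - 9^{4}\right) = \left(-30\right) 25 \cdot \frac{1}{4} + \left(-8 + 6561\right) = \left(-750\right) \frac{1}{4} + 6553 = - \frac{375}{2} + 6553 = \frac{12731}{2}$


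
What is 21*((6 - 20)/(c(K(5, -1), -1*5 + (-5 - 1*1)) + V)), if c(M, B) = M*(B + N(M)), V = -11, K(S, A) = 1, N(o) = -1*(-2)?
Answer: 147/10 ≈ 14.700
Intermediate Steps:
N(o) = 2
c(M, B) = M*(2 + B) (c(M, B) = M*(B + 2) = M*(2 + B))
21*((6 - 20)/(c(K(5, -1), -1*5 + (-5 - 1*1)) + V)) = 21*((6 - 20)/(1*(2 + (-1*5 + (-5 - 1*1))) - 11)) = 21*(-14/(1*(2 + (-5 + (-5 - 1))) - 11)) = 21*(-14/(1*(2 + (-5 - 6)) - 11)) = 21*(-14/(1*(2 - 11) - 11)) = 21*(-14/(1*(-9) - 11)) = 21*(-14/(-9 - 11)) = 21*(-14/(-20)) = 21*(-14*(-1/20)) = 21*(7/10) = 147/10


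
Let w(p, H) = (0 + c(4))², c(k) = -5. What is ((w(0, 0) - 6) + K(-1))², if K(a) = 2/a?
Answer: 289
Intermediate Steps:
w(p, H) = 25 (w(p, H) = (0 - 5)² = (-5)² = 25)
((w(0, 0) - 6) + K(-1))² = ((25 - 6) + 2/(-1))² = (19 + 2*(-1))² = (19 - 2)² = 17² = 289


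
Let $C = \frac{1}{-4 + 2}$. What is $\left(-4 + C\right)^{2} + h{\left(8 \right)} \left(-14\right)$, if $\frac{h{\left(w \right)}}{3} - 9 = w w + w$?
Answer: $- \frac{13527}{4} \approx -3381.8$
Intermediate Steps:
$h{\left(w \right)} = 27 + 3 w + 3 w^{2}$ ($h{\left(w \right)} = 27 + 3 \left(w w + w\right) = 27 + 3 \left(w^{2} + w\right) = 27 + 3 \left(w + w^{2}\right) = 27 + \left(3 w + 3 w^{2}\right) = 27 + 3 w + 3 w^{2}$)
$C = - \frac{1}{2}$ ($C = \frac{1}{-2} = - \frac{1}{2} \approx -0.5$)
$\left(-4 + C\right)^{2} + h{\left(8 \right)} \left(-14\right) = \left(-4 - \frac{1}{2}\right)^{2} + \left(27 + 3 \cdot 8 + 3 \cdot 8^{2}\right) \left(-14\right) = \left(- \frac{9}{2}\right)^{2} + \left(27 + 24 + 3 \cdot 64\right) \left(-14\right) = \frac{81}{4} + \left(27 + 24 + 192\right) \left(-14\right) = \frac{81}{4} + 243 \left(-14\right) = \frac{81}{4} - 3402 = - \frac{13527}{4}$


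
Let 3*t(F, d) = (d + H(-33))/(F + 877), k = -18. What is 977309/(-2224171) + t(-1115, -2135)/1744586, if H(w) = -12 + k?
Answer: -1217364898408621/2770503917979084 ≈ -0.43940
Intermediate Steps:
H(w) = -30 (H(w) = -12 - 18 = -30)
t(F, d) = (-30 + d)/(3*(877 + F)) (t(F, d) = ((d - 30)/(F + 877))/3 = ((-30 + d)/(877 + F))/3 = (-30 + d)/(3*(877 + F)))
977309/(-2224171) + t(-1115, -2135)/1744586 = 977309/(-2224171) + ((-30 - 2135)/(3*(877 - 1115)))/1744586 = 977309*(-1/2224171) + ((1/3)*(-2165)/(-238))*(1/1744586) = -977309/2224171 + ((1/3)*(-1/238)*(-2165))*(1/1744586) = -977309/2224171 + (2165/714)*(1/1744586) = -977309/2224171 + 2165/1245634404 = -1217364898408621/2770503917979084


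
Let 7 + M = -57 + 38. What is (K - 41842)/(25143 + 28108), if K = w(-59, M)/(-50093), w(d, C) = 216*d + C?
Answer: -44595288/56755369 ≈ -0.78575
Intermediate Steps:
M = -26 (M = -7 + (-57 + 38) = -7 - 19 = -26)
w(d, C) = C + 216*d
K = 12770/50093 (K = (-26 + 216*(-59))/(-50093) = (-26 - 12744)*(-1/50093) = -12770*(-1/50093) = 12770/50093 ≈ 0.25493)
(K - 41842)/(25143 + 28108) = (12770/50093 - 41842)/(25143 + 28108) = -2095978536/50093/53251 = -2095978536/50093*1/53251 = -44595288/56755369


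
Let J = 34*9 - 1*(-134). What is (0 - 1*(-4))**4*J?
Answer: 112640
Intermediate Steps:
J = 440 (J = 306 + 134 = 440)
(0 - 1*(-4))**4*J = (0 - 1*(-4))**4*440 = (0 + 4)**4*440 = 4**4*440 = 256*440 = 112640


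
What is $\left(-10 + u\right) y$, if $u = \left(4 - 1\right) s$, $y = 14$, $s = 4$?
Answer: $28$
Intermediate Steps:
$u = 12$ ($u = \left(4 - 1\right) 4 = 3 \cdot 4 = 12$)
$\left(-10 + u\right) y = \left(-10 + 12\right) 14 = 2 \cdot 14 = 28$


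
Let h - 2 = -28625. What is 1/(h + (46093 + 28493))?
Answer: 1/45963 ≈ 2.1757e-5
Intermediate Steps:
h = -28623 (h = 2 - 28625 = -28623)
1/(h + (46093 + 28493)) = 1/(-28623 + (46093 + 28493)) = 1/(-28623 + 74586) = 1/45963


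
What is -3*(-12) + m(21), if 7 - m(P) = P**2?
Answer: -398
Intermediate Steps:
m(P) = 7 - P**2
-3*(-12) + m(21) = -3*(-12) + (7 - 1*21**2) = 36 + (7 - 1*441) = 36 + (7 - 441) = 36 - 434 = -398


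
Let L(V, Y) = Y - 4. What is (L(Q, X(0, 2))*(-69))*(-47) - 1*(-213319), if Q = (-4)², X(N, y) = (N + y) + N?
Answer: 206833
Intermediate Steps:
X(N, y) = y + 2*N
Q = 16
L(V, Y) = -4 + Y
(L(Q, X(0, 2))*(-69))*(-47) - 1*(-213319) = ((-4 + (2 + 2*0))*(-69))*(-47) - 1*(-213319) = ((-4 + (2 + 0))*(-69))*(-47) + 213319 = ((-4 + 2)*(-69))*(-47) + 213319 = -2*(-69)*(-47) + 213319 = 138*(-47) + 213319 = -6486 + 213319 = 206833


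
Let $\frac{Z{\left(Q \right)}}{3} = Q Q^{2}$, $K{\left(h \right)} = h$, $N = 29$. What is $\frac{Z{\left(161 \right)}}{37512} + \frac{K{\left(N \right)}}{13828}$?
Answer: $\frac{14427123071}{43226328} \approx 333.76$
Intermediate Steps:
$Z{\left(Q \right)} = 3 Q^{3}$ ($Z{\left(Q \right)} = 3 Q Q^{2} = 3 Q^{3}$)
$\frac{Z{\left(161 \right)}}{37512} + \frac{K{\left(N \right)}}{13828} = \frac{3 \cdot 161^{3}}{37512} + \frac{29}{13828} = 3 \cdot 4173281 \cdot \frac{1}{37512} + 29 \cdot \frac{1}{13828} = 12519843 \cdot \frac{1}{37512} + \frac{29}{13828} = \frac{4173281}{12504} + \frac{29}{13828} = \frac{14427123071}{43226328}$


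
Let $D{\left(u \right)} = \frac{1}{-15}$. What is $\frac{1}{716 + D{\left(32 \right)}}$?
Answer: $\frac{15}{10739} \approx 0.0013968$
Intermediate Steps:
$D{\left(u \right)} = - \frac{1}{15}$
$\frac{1}{716 + D{\left(32 \right)}} = \frac{1}{716 - \frac{1}{15}} = \frac{1}{\frac{10739}{15}} = \frac{15}{10739}$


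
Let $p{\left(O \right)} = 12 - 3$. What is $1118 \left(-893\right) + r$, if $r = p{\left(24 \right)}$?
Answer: $-998365$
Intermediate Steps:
$p{\left(O \right)} = 9$
$r = 9$
$1118 \left(-893\right) + r = 1118 \left(-893\right) + 9 = -998374 + 9 = -998365$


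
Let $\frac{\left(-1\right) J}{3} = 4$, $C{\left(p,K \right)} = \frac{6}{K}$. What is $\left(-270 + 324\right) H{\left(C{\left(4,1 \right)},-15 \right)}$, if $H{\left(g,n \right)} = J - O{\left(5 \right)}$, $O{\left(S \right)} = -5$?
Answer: $-378$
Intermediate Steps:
$J = -12$ ($J = \left(-3\right) 4 = -12$)
$H{\left(g,n \right)} = -7$ ($H{\left(g,n \right)} = -12 - -5 = -12 + 5 = -7$)
$\left(-270 + 324\right) H{\left(C{\left(4,1 \right)},-15 \right)} = \left(-270 + 324\right) \left(-7\right) = 54 \left(-7\right) = -378$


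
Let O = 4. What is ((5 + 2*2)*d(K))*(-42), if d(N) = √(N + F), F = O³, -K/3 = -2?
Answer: -378*√70 ≈ -3162.6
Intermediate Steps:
K = 6 (K = -3*(-2) = 6)
F = 64 (F = 4³ = 64)
d(N) = √(64 + N) (d(N) = √(N + 64) = √(64 + N))
((5 + 2*2)*d(K))*(-42) = ((5 + 2*2)*√(64 + 6))*(-42) = ((5 + 4)*√70)*(-42) = (9*√70)*(-42) = -378*√70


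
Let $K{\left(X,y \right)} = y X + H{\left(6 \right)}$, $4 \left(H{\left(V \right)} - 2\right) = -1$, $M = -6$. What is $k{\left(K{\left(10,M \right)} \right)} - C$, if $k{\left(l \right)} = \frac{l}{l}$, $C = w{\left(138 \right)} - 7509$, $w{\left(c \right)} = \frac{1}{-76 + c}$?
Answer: $\frac{465619}{62} \approx 7510.0$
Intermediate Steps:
$H{\left(V \right)} = \frac{7}{4}$ ($H{\left(V \right)} = 2 + \frac{1}{4} \left(-1\right) = 2 - \frac{1}{4} = \frac{7}{4}$)
$K{\left(X,y \right)} = \frac{7}{4} + X y$ ($K{\left(X,y \right)} = y X + \frac{7}{4} = X y + \frac{7}{4} = \frac{7}{4} + X y$)
$C = - \frac{465557}{62}$ ($C = \frac{1}{-76 + 138} - 7509 = \frac{1}{62} - 7509 = - \frac{465557}{62} \approx -7509.0$)
$k{\left(l \right)} = 1$
$k{\left(K{\left(10,M \right)} \right)} - C = 1 - - \frac{465557}{62} = 1 + \frac{465557}{62} = \frac{465619}{62}$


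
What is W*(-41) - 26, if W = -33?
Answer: 1327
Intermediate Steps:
W*(-41) - 26 = -33*(-41) - 26 = 1353 - 26 = 1327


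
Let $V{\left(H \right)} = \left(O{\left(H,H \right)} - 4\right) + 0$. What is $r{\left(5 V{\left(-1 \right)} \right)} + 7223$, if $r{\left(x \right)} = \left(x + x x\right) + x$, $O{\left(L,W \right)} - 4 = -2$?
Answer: $7303$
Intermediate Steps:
$O{\left(L,W \right)} = 2$ ($O{\left(L,W \right)} = 4 - 2 = 2$)
$V{\left(H \right)} = -2$ ($V{\left(H \right)} = \left(2 - 4\right) + 0 = -2 + 0 = -2$)
$r{\left(x \right)} = x^{2} + 2 x$ ($r{\left(x \right)} = \left(x + x^{2}\right) + x = x^{2} + 2 x$)
$r{\left(5 V{\left(-1 \right)} \right)} + 7223 = 5 \left(-2\right) \left(2 + 5 \left(-2\right)\right) + 7223 = - 10 \left(2 - 10\right) + 7223 = \left(-10\right) \left(-8\right) + 7223 = 80 + 7223 = 7303$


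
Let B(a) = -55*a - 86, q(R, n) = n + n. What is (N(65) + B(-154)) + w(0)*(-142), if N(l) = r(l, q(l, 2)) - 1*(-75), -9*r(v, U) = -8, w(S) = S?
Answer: 76139/9 ≈ 8459.9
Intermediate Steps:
q(R, n) = 2*n
r(v, U) = 8/9 (r(v, U) = -⅑*(-8) = 8/9)
B(a) = -86 - 55*a
N(l) = 683/9 (N(l) = 8/9 - 1*(-75) = 8/9 + 75 = 683/9)
(N(65) + B(-154)) + w(0)*(-142) = (683/9 + (-86 - 55*(-154))) + 0*(-142) = (683/9 + (-86 + 8470)) + 0 = (683/9 + 8384) + 0 = 76139/9 + 0 = 76139/9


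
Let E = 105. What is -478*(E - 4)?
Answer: -48278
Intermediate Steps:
-478*(E - 4) = -478*(105 - 4) = -478*101 = -48278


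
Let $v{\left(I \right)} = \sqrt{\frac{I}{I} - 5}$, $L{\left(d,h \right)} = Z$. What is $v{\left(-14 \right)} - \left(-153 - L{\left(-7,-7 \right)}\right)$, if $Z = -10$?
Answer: $143 + 2 i \approx 143.0 + 2.0 i$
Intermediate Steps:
$L{\left(d,h \right)} = -10$
$v{\left(I \right)} = 2 i$ ($v{\left(I \right)} = \sqrt{1 - 5} = \sqrt{-4} = 2 i$)
$v{\left(-14 \right)} - \left(-153 - L{\left(-7,-7 \right)}\right) = 2 i + \left(\left(169 - 10\right) - 16\right) = 2 i + \left(159 - 16\right) = 2 i + 143 = 143 + 2 i$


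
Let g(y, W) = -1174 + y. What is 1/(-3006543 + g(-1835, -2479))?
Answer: -1/3009552 ≈ -3.3228e-7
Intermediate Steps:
1/(-3006543 + g(-1835, -2479)) = 1/(-3006543 + (-1174 - 1835)) = 1/(-3006543 - 3009) = 1/(-3009552) = -1/3009552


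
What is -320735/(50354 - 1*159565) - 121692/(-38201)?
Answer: 25542502747/4171969411 ≈ 6.1224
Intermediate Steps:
-320735/(50354 - 1*159565) - 121692/(-38201) = -320735/(50354 - 159565) - 121692*(-1/38201) = -320735/(-109211) + 121692/38201 = -320735*(-1/109211) + 121692/38201 = 320735/109211 + 121692/38201 = 25542502747/4171969411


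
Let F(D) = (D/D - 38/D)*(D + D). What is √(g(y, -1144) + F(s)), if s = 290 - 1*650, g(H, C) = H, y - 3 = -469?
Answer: I*√1262 ≈ 35.525*I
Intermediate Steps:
y = -466 (y = 3 - 469 = -466)
s = -360 (s = 290 - 650 = -360)
F(D) = 2*D*(1 - 38/D) (F(D) = (1 - 38/D)*(2*D) = 2*D*(1 - 38/D))
√(g(y, -1144) + F(s)) = √(-466 + (-76 + 2*(-360))) = √(-466 + (-76 - 720)) = √(-466 - 796) = √(-1262) = I*√1262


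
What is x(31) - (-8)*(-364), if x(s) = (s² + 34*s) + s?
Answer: -866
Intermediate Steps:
x(s) = s² + 35*s
x(31) - (-8)*(-364) = 31*(35 + 31) - (-8)*(-364) = 31*66 - 1*2912 = 2046 - 2912 = -866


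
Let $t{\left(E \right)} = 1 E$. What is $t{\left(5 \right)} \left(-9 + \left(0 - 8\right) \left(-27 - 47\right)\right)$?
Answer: $2915$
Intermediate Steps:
$t{\left(E \right)} = E$
$t{\left(5 \right)} \left(-9 + \left(0 - 8\right) \left(-27 - 47\right)\right) = 5 \left(-9 + \left(0 - 8\right) \left(-27 - 47\right)\right) = 5 \left(-9 - -592\right) = 5 \left(-9 + 592\right) = 5 \cdot 583 = 2915$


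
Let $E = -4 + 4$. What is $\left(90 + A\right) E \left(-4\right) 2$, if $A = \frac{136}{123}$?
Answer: $0$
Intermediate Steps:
$E = 0$
$A = \frac{136}{123}$ ($A = 136 \cdot \frac{1}{123} = \frac{136}{123} \approx 1.1057$)
$\left(90 + A\right) E \left(-4\right) 2 = \left(90 + \frac{136}{123}\right) 0 \left(-4\right) 2 = \frac{11206 \cdot 0 \cdot 2}{123} = \frac{11206}{123} \cdot 0 = 0$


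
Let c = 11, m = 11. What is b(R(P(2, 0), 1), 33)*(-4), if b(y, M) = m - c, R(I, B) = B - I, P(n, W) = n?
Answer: 0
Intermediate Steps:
b(y, M) = 0 (b(y, M) = 11 - 1*11 = 11 - 11 = 0)
b(R(P(2, 0), 1), 33)*(-4) = 0*(-4) = 0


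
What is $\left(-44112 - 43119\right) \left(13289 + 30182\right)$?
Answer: $-3792018801$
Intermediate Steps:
$\left(-44112 - 43119\right) \left(13289 + 30182\right) = \left(-87231\right) 43471 = -3792018801$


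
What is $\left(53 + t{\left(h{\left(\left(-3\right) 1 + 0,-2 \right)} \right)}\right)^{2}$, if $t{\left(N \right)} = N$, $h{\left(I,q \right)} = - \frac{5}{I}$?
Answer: $\frac{26896}{9} \approx 2988.4$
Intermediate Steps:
$\left(53 + t{\left(h{\left(\left(-3\right) 1 + 0,-2 \right)} \right)}\right)^{2} = \left(53 - \frac{5}{\left(-3\right) 1 + 0}\right)^{2} = \left(53 - \frac{5}{-3 + 0}\right)^{2} = \left(53 - \frac{5}{-3}\right)^{2} = \left(53 - - \frac{5}{3}\right)^{2} = \left(53 + \frac{5}{3}\right)^{2} = \left(\frac{164}{3}\right)^{2} = \frac{26896}{9}$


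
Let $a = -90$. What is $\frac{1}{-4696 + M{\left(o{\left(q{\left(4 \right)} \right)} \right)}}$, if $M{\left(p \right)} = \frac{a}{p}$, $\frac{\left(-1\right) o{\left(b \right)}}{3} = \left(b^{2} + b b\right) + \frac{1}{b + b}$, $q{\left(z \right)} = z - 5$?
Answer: $- \frac{1}{4676} \approx -0.00021386$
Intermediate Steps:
$q{\left(z \right)} = -5 + z$ ($q{\left(z \right)} = z - 5 = -5 + z$)
$o{\left(b \right)} = - 6 b^{2} - \frac{3}{2 b}$ ($o{\left(b \right)} = - 3 \left(\left(b^{2} + b b\right) + \frac{1}{b + b}\right) = - 3 \left(\left(b^{2} + b^{2}\right) + \frac{1}{2 b}\right) = - 3 \left(2 b^{2} + \frac{1}{2 b}\right) = - 3 \left(\frac{1}{2 b} + 2 b^{2}\right) = - 6 b^{2} - \frac{3}{2 b}$)
$M{\left(p \right)} = - \frac{90}{p}$
$\frac{1}{-4696 + M{\left(o{\left(q{\left(4 \right)} \right)} \right)}} = \frac{1}{-4696 - \frac{90}{\frac{3}{2} \frac{1}{-5 + 4} \left(-1 - 4 \left(-5 + 4\right)^{3}\right)}} = \frac{1}{-4696 - \frac{90}{\frac{3}{2} \frac{1}{-1} \left(-1 - 4 \left(-1\right)^{3}\right)}} = \frac{1}{-4696 - \frac{90}{\frac{3}{2} \left(-1\right) \left(-1 - -4\right)}} = \frac{1}{-4696 - \frac{90}{\frac{3}{2} \left(-1\right) \left(-1 + 4\right)}} = \frac{1}{-4696 - \frac{90}{\frac{3}{2} \left(-1\right) 3}} = \frac{1}{-4696 - \frac{90}{- \frac{9}{2}}} = \frac{1}{-4696 - -20} = \frac{1}{-4696 + 20} = \frac{1}{-4676} = - \frac{1}{4676}$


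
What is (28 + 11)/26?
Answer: 3/2 ≈ 1.5000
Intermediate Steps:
(28 + 11)/26 = 39*(1/26) = 3/2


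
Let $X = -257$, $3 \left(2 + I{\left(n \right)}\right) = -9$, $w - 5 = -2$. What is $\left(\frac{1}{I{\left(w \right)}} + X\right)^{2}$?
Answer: $\frac{1653796}{25} \approx 66152.0$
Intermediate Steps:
$w = 3$ ($w = 5 - 2 = 3$)
$I{\left(n \right)} = -5$ ($I{\left(n \right)} = -2 + \frac{1}{3} \left(-9\right) = -2 - 3 = -5$)
$\left(\frac{1}{I{\left(w \right)}} + X\right)^{2} = \left(\frac{1}{-5} - 257\right)^{2} = \left(- \frac{1}{5} - 257\right)^{2} = \left(- \frac{1286}{5}\right)^{2} = \frac{1653796}{25}$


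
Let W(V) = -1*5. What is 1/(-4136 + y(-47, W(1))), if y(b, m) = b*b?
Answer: -1/1927 ≈ -0.00051894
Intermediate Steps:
W(V) = -5
y(b, m) = b²
1/(-4136 + y(-47, W(1))) = 1/(-4136 + (-47)²) = 1/(-4136 + 2209) = 1/(-1927) = -1/1927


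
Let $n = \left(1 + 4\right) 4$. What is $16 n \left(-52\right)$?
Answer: $-16640$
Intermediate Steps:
$n = 20$ ($n = 5 \cdot 4 = 20$)
$16 n \left(-52\right) = 16 \cdot 20 \left(-52\right) = 320 \left(-52\right) = -16640$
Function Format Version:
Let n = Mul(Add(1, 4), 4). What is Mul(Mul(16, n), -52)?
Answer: -16640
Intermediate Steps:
n = 20 (n = Mul(5, 4) = 20)
Mul(Mul(16, n), -52) = Mul(Mul(16, 20), -52) = Mul(320, -52) = -16640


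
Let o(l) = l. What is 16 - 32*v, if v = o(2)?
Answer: -48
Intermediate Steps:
v = 2
16 - 32*v = 16 - 32*2 = 16 - 64 = -48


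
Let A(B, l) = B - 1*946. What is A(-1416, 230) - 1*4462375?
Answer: -4464737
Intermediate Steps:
A(B, l) = -946 + B (A(B, l) = B - 946 = -946 + B)
A(-1416, 230) - 1*4462375 = (-946 - 1416) - 1*4462375 = -2362 - 4462375 = -4464737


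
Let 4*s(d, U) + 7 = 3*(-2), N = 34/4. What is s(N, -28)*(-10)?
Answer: 65/2 ≈ 32.500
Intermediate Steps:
N = 17/2 (N = 34*(¼) = 17/2 ≈ 8.5000)
s(d, U) = -13/4 (s(d, U) = -7/4 + (3*(-2))/4 = -7/4 + (¼)*(-6) = -7/4 - 3/2 = -13/4)
s(N, -28)*(-10) = -13/4*(-10) = 65/2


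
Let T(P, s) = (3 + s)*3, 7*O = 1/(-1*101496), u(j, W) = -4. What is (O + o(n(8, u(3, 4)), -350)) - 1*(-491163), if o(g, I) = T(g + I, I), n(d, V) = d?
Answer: 348217957583/710472 ≈ 4.9012e+5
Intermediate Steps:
O = -1/710472 (O = 1/(7*((-1*101496))) = (1/7)/(-101496) = (1/7)*(-1/101496) = -1/710472 ≈ -1.4075e-6)
T(P, s) = 9 + 3*s
o(g, I) = 9 + 3*I
(O + o(n(8, u(3, 4)), -350)) - 1*(-491163) = (-1/710472 + (9 + 3*(-350))) - 1*(-491163) = (-1/710472 + (9 - 1050)) + 491163 = (-1/710472 - 1041) + 491163 = -739601353/710472 + 491163 = 348217957583/710472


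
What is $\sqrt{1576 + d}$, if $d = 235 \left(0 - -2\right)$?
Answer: $\sqrt{2046} \approx 45.233$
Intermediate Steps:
$d = 470$ ($d = 235 \left(0 + 2\right) = 235 \cdot 2 = 470$)
$\sqrt{1576 + d} = \sqrt{1576 + 470} = \sqrt{2046}$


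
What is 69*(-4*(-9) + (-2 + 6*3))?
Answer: 3588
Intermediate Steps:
69*(-4*(-9) + (-2 + 6*3)) = 69*(36 + (-2 + 18)) = 69*(36 + 16) = 69*52 = 3588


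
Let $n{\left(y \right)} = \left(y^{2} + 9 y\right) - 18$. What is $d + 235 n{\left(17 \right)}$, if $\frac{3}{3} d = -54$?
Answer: $99586$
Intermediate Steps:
$n{\left(y \right)} = -18 + y^{2} + 9 y$
$d = -54$
$d + 235 n{\left(17 \right)} = -54 + 235 \left(-18 + 17^{2} + 9 \cdot 17\right) = -54 + 235 \left(-18 + 289 + 153\right) = -54 + 235 \cdot 424 = -54 + 99640 = 99586$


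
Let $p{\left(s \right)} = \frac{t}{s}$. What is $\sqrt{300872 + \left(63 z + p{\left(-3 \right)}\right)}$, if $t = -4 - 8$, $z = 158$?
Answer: $\sqrt{310830} \approx 557.52$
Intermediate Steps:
$t = -12$
$p{\left(s \right)} = - \frac{12}{s}$
$\sqrt{300872 + \left(63 z + p{\left(-3 \right)}\right)} = \sqrt{300872 + \left(63 \cdot 158 - \frac{12}{-3}\right)} = \sqrt{300872 + \left(9954 - -4\right)} = \sqrt{300872 + \left(9954 + 4\right)} = \sqrt{300872 + 9958} = \sqrt{310830}$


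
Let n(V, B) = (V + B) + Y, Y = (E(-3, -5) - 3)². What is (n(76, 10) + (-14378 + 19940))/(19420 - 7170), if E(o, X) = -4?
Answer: 5697/12250 ≈ 0.46506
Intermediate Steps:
Y = 49 (Y = (-4 - 3)² = (-7)² = 49)
n(V, B) = 49 + B + V (n(V, B) = (V + B) + 49 = (B + V) + 49 = 49 + B + V)
(n(76, 10) + (-14378 + 19940))/(19420 - 7170) = ((49 + 10 + 76) + (-14378 + 19940))/(19420 - 7170) = (135 + 5562)/12250 = 5697*(1/12250) = 5697/12250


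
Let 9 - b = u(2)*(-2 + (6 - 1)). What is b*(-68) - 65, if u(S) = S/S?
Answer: -473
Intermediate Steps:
u(S) = 1
b = 6 (b = 9 - (-2 + (6 - 1)) = 9 - (-2 + 5) = 9 - 3 = 6)
b*(-68) - 65 = 6*(-68) - 65 = -408 - 65 = -473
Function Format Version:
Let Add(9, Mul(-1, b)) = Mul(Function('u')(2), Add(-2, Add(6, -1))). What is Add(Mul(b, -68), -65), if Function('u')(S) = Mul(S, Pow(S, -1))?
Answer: -473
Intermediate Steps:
Function('u')(S) = 1
b = 6 (b = Add(9, Mul(-1, Mul(1, Add(-2, Add(6, -1))))) = Add(9, Mul(-1, Mul(1, Add(-2, 5)))) = Add(9, Mul(-1, Mul(1, 3))) = Add(9, Mul(-1, 3)) = Add(9, -3) = 6)
Add(Mul(b, -68), -65) = Add(Mul(6, -68), -65) = Add(-408, -65) = -473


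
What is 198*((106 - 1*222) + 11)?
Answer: -20790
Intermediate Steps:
198*((106 - 1*222) + 11) = 198*((106 - 222) + 11) = 198*(-116 + 11) = 198*(-105) = -20790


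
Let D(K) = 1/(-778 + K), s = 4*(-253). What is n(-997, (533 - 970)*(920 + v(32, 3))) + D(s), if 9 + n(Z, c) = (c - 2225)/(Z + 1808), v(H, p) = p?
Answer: -739047061/1451690 ≈ -509.09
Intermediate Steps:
s = -1012
n(Z, c) = -9 + (-2225 + c)/(1808 + Z) (n(Z, c) = -9 + (c - 2225)/(Z + 1808) = -9 + (-2225 + c)/(1808 + Z))
n(-997, (533 - 970)*(920 + v(32, 3))) + D(s) = (-18497 + (533 - 970)*(920 + 3) - 9*(-997))/(1808 - 997) + 1/(-778 - 1012) = (-18497 - 437*923 + 8973)/811 + 1/(-1790) = (-18497 - 403351 + 8973)/811 - 1/1790 = (1/811)*(-412875) - 1/1790 = -412875/811 - 1/1790 = -739047061/1451690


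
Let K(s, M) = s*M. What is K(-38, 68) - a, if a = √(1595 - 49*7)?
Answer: -2584 - 2*√313 ≈ -2619.4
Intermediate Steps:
K(s, M) = M*s
a = 2*√313 (a = √(1595 - 343) = √1252 = 2*√313 ≈ 35.384)
K(-38, 68) - a = 68*(-38) - 2*√313 = -2584 - 2*√313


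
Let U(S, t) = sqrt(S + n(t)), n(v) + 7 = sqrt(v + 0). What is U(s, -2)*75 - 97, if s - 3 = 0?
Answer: -97 + 75*sqrt(-4 + I*sqrt(2)) ≈ -70.877 + 152.26*I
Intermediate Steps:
s = 3 (s = 3 + 0 = 3)
n(v) = -7 + sqrt(v) (n(v) = -7 + sqrt(v + 0) = -7 + sqrt(v))
U(S, t) = sqrt(-7 + S + sqrt(t)) (U(S, t) = sqrt(S + (-7 + sqrt(t))) = sqrt(-7 + S + sqrt(t)))
U(s, -2)*75 - 97 = sqrt(-7 + 3 + sqrt(-2))*75 - 97 = sqrt(-7 + 3 + I*sqrt(2))*75 - 97 = sqrt(-4 + I*sqrt(2))*75 - 97 = 75*sqrt(-4 + I*sqrt(2)) - 97 = -97 + 75*sqrt(-4 + I*sqrt(2))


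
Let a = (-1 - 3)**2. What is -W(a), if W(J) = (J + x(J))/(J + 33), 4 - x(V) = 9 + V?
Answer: 5/49 ≈ 0.10204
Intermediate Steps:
x(V) = -5 - V (x(V) = 4 - (9 + V) = 4 + (-9 - V) = -5 - V)
a = 16 (a = (-4)**2 = 16)
W(J) = -5/(33 + J) (W(J) = (J + (-5 - J))/(J + 33) = -5/(33 + J))
-W(a) = -(-5)/(33 + 16) = -(-5)/49 = -1*(-5/49) = 5/49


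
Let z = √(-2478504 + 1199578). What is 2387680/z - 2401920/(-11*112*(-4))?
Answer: -37530/77 - 1193840*I*√1278926/639463 ≈ -487.4 - 2111.3*I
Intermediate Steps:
z = I*√1278926 (z = √(-1278926) = I*√1278926 ≈ 1130.9*I)
2387680/z - 2401920/(-11*112*(-4)) = 2387680/((I*√1278926)) - 2401920/(-11*112*(-4)) = 2387680*(-I*√1278926/1278926) - 2401920/((-1232*(-4))) = -1193840*I*√1278926/639463 - 2401920/4928 = -1193840*I*√1278926/639463 - 2401920*1/4928 = -1193840*I*√1278926/639463 - 37530/77 = -37530/77 - 1193840*I*√1278926/639463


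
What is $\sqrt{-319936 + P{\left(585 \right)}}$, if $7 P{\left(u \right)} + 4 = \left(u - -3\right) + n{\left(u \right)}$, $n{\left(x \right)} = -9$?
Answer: $\frac{i \sqrt{15672839}}{7} \approx 565.56 i$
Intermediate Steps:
$P{\left(u \right)} = - \frac{10}{7} + \frac{u}{7}$ ($P{\left(u \right)} = - \frac{4}{7} + \frac{\left(u - -3\right) - 9}{7} = - \frac{4}{7} + \frac{\left(u + 3\right) - 9}{7} = - \frac{4}{7} + \frac{\left(3 + u\right) - 9}{7} = - \frac{4}{7} + \frac{-6 + u}{7} = - \frac{4}{7} + \left(- \frac{6}{7} + \frac{u}{7}\right) = - \frac{10}{7} + \frac{u}{7}$)
$\sqrt{-319936 + P{\left(585 \right)}} = \sqrt{-319936 + \left(- \frac{10}{7} + \frac{1}{7} \cdot 585\right)} = \sqrt{-319936 + \left(- \frac{10}{7} + \frac{585}{7}\right)} = \sqrt{-319936 + \frac{575}{7}} = \sqrt{- \frac{2238977}{7}} = \frac{i \sqrt{15672839}}{7}$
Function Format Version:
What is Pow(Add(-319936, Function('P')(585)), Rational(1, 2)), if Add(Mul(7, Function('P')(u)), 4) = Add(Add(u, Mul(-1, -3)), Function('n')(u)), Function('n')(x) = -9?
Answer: Mul(Rational(1, 7), I, Pow(15672839, Rational(1, 2))) ≈ Mul(565.56, I)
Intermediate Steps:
Function('P')(u) = Add(Rational(-10, 7), Mul(Rational(1, 7), u)) (Function('P')(u) = Add(Rational(-4, 7), Mul(Rational(1, 7), Add(Add(u, Mul(-1, -3)), -9))) = Add(Rational(-4, 7), Mul(Rational(1, 7), Add(Add(u, 3), -9))) = Add(Rational(-4, 7), Mul(Rational(1, 7), Add(Add(3, u), -9))) = Add(Rational(-4, 7), Mul(Rational(1, 7), Add(-6, u))) = Add(Rational(-4, 7), Add(Rational(-6, 7), Mul(Rational(1, 7), u))) = Add(Rational(-10, 7), Mul(Rational(1, 7), u)))
Pow(Add(-319936, Function('P')(585)), Rational(1, 2)) = Pow(Add(-319936, Add(Rational(-10, 7), Mul(Rational(1, 7), 585))), Rational(1, 2)) = Pow(Add(-319936, Add(Rational(-10, 7), Rational(585, 7))), Rational(1, 2)) = Pow(Add(-319936, Rational(575, 7)), Rational(1, 2)) = Pow(Rational(-2238977, 7), Rational(1, 2)) = Mul(Rational(1, 7), I, Pow(15672839, Rational(1, 2)))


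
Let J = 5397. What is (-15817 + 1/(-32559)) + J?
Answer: -339264781/32559 ≈ -10420.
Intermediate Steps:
(-15817 + 1/(-32559)) + J = (-15817 + 1/(-32559)) + 5397 = (-15817 - 1/32559) + 5397 = -514985704/32559 + 5397 = -339264781/32559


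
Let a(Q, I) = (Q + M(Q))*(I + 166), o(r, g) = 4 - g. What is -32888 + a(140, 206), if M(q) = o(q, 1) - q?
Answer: -31772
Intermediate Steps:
M(q) = 3 - q (M(q) = (4 - 1*1) - q = (4 - 1) - q = 3 - q)
a(Q, I) = 498 + 3*I (a(Q, I) = (Q + (3 - Q))*(I + 166) = 3*(166 + I) = 498 + 3*I)
-32888 + a(140, 206) = -32888 + (498 + 3*206) = -32888 + (498 + 618) = -32888 + 1116 = -31772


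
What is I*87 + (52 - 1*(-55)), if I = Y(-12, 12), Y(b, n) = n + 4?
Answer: 1499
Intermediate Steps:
Y(b, n) = 4 + n
I = 16 (I = 4 + 12 = 16)
I*87 + (52 - 1*(-55)) = 16*87 + (52 - 1*(-55)) = 1392 + (52 + 55) = 1392 + 107 = 1499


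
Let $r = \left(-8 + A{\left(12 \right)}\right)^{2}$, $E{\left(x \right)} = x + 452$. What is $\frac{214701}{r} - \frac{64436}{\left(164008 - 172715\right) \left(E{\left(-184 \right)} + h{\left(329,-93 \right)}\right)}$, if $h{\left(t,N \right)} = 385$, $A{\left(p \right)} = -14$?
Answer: $\frac{1220750436395}{2751864764} \approx 443.61$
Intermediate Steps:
$E{\left(x \right)} = 452 + x$
$r = 484$ ($r = \left(-8 - 14\right)^{2} = \left(-22\right)^{2} = 484$)
$\frac{214701}{r} - \frac{64436}{\left(164008 - 172715\right) \left(E{\left(-184 \right)} + h{\left(329,-93 \right)}\right)} = \frac{214701}{484} - \frac{64436}{\left(164008 - 172715\right) \left(\left(452 - 184\right) + 385\right)} = 214701 \cdot \frac{1}{484} - \frac{64436}{\left(-8707\right) \left(268 + 385\right)} = \frac{214701}{484} - \frac{64436}{\left(-8707\right) 653} = \frac{214701}{484} - \frac{64436}{-5685671} = \frac{214701}{484} - - \frac{64436}{5685671} = \frac{214701}{484} + \frac{64436}{5685671} = \frac{1220750436395}{2751864764}$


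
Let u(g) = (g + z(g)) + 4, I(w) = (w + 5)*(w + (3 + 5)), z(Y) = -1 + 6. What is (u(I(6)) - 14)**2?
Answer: 22201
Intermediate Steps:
z(Y) = 5
I(w) = (5 + w)*(8 + w) (I(w) = (5 + w)*(w + 8) = (5 + w)*(8 + w))
u(g) = 9 + g (u(g) = (g + 5) + 4 = (5 + g) + 4 = 9 + g)
(u(I(6)) - 14)**2 = ((9 + (40 + 6**2 + 13*6)) - 14)**2 = ((9 + (40 + 36 + 78)) - 14)**2 = ((9 + 154) - 14)**2 = (163 - 14)**2 = 149**2 = 22201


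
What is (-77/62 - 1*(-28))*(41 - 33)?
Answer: 6636/31 ≈ 214.06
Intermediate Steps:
(-77/62 - 1*(-28))*(41 - 33) = (-77*1/62 + 28)*8 = (-77/62 + 28)*8 = (1659/62)*8 = 6636/31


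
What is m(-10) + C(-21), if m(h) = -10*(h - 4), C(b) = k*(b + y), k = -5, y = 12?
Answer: 185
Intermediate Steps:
C(b) = -60 - 5*b (C(b) = -5*(b + 12) = -5*(12 + b) = -60 - 5*b)
m(h) = 40 - 10*h (m(h) = -10*(-4 + h) = 40 - 10*h)
m(-10) + C(-21) = (40 - 10*(-10)) + (-60 - 5*(-21)) = (40 + 100) + (-60 + 105) = 140 + 45 = 185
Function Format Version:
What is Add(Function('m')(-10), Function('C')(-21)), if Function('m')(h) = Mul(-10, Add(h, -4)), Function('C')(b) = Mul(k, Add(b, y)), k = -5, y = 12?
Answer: 185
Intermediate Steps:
Function('C')(b) = Add(-60, Mul(-5, b)) (Function('C')(b) = Mul(-5, Add(b, 12)) = Mul(-5, Add(12, b)) = Add(-60, Mul(-5, b)))
Function('m')(h) = Add(40, Mul(-10, h)) (Function('m')(h) = Mul(-10, Add(-4, h)) = Add(40, Mul(-10, h)))
Add(Function('m')(-10), Function('C')(-21)) = Add(Add(40, Mul(-10, -10)), Add(-60, Mul(-5, -21))) = Add(Add(40, 100), Add(-60, 105)) = Add(140, 45) = 185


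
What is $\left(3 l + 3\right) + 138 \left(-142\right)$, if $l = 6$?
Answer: $-19575$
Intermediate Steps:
$\left(3 l + 3\right) + 138 \left(-142\right) = \left(3 \cdot 6 + 3\right) + 138 \left(-142\right) = \left(18 + 3\right) - 19596 = 21 - 19596 = -19575$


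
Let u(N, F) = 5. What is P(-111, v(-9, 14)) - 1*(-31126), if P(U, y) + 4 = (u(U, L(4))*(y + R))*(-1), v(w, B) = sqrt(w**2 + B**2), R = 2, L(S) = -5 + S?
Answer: 31112 - 5*sqrt(277) ≈ 31029.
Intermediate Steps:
v(w, B) = sqrt(B**2 + w**2)
P(U, y) = -14 - 5*y (P(U, y) = -4 + (5*(y + 2))*(-1) = -4 + (5*(2 + y))*(-1) = -4 + (10 + 5*y)*(-1) = -4 + (-10 - 5*y) = -14 - 5*y)
P(-111, v(-9, 14)) - 1*(-31126) = (-14 - 5*sqrt(14**2 + (-9)**2)) - 1*(-31126) = (-14 - 5*sqrt(196 + 81)) + 31126 = (-14 - 5*sqrt(277)) + 31126 = 31112 - 5*sqrt(277)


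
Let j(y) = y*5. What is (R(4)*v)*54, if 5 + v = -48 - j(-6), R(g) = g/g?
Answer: -1242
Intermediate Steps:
j(y) = 5*y
R(g) = 1
v = -23 (v = -5 + (-48 - 5*(-6)) = -5 + (-48 - 1*(-30)) = -5 + (-48 + 30) = -5 - 18 = -23)
(R(4)*v)*54 = (1*(-23))*54 = -23*54 = -1242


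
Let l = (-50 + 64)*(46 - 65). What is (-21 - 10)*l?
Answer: 8246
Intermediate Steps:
l = -266 (l = 14*(-19) = -266)
(-21 - 10)*l = (-21 - 10)*(-266) = -31*(-266) = 8246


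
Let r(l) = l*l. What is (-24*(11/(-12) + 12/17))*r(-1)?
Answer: 86/17 ≈ 5.0588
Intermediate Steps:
r(l) = l²
(-24*(11/(-12) + 12/17))*r(-1) = -24*(11/(-12) + 12/17)*(-1)² = -24*(11*(-1/12) + 12*(1/17))*1 = -24*(-11/12 + 12/17)*1 = -24*(-43/204)*1 = (86/17)*1 = 86/17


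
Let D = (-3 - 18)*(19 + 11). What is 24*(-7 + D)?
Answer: -15288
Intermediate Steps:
D = -630 (D = -21*30 = -630)
24*(-7 + D) = 24*(-7 - 630) = 24*(-637) = -15288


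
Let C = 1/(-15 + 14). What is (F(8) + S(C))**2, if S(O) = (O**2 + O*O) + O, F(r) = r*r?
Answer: 4225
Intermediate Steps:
F(r) = r**2
C = -1 (C = 1/(-1) = -1)
S(O) = O + 2*O**2 (S(O) = (O**2 + O**2) + O = 2*O**2 + O = O + 2*O**2)
(F(8) + S(C))**2 = (8**2 - (1 + 2*(-1)))**2 = (64 - (1 - 2))**2 = (64 - 1*(-1))**2 = (64 + 1)**2 = 65**2 = 4225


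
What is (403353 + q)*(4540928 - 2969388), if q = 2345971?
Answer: 4320672638960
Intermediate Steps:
(403353 + q)*(4540928 - 2969388) = (403353 + 2345971)*(4540928 - 2969388) = 2749324*1571540 = 4320672638960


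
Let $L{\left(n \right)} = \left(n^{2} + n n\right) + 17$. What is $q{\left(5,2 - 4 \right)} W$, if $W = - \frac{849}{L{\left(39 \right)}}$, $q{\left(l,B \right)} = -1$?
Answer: $\frac{849}{3059} \approx 0.27754$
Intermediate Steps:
$L{\left(n \right)} = 17 + 2 n^{2}$ ($L{\left(n \right)} = \left(n^{2} + n^{2}\right) + 17 = 2 n^{2} + 17 = 17 + 2 n^{2}$)
$W = - \frac{849}{3059}$ ($W = - \frac{849}{17 + 2 \cdot 39^{2}} = - \frac{849}{17 + 2 \cdot 1521} = - \frac{849}{17 + 3042} = - \frac{849}{3059} \approx -0.27754$)
$q{\left(5,2 - 4 \right)} W = \left(-1\right) \left(- \frac{849}{3059}\right) = \frac{849}{3059}$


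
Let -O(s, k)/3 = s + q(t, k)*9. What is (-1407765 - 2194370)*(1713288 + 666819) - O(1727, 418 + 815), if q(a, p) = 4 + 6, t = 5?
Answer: -8573466722994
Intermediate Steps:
q(a, p) = 10
O(s, k) = -270 - 3*s (O(s, k) = -3*(s + 10*9) = -3*(s + 90) = -3*(90 + s) = -270 - 3*s)
(-1407765 - 2194370)*(1713288 + 666819) - O(1727, 418 + 815) = (-1407765 - 2194370)*(1713288 + 666819) - (-270 - 3*1727) = -3602135*2380107 - (-270 - 5181) = -8573466728445 - 1*(-5451) = -8573466728445 + 5451 = -8573466722994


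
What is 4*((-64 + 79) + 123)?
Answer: 552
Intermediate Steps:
4*((-64 + 79) + 123) = 4*(15 + 123) = 4*138 = 552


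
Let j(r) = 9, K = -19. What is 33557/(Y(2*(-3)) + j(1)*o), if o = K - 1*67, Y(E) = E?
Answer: -33557/780 ≈ -43.022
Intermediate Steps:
o = -86 (o = -19 - 1*67 = -19 - 67 = -86)
33557/(Y(2*(-3)) + j(1)*o) = 33557/(2*(-3) + 9*(-86)) = 33557/(-6 - 774) = 33557/(-780) = 33557*(-1/780) = -33557/780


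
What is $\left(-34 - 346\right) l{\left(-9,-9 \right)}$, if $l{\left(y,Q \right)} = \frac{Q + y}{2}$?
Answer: $3420$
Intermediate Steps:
$l{\left(y,Q \right)} = \frac{Q}{2} + \frac{y}{2}$ ($l{\left(y,Q \right)} = \left(Q + y\right) \frac{1}{2} = \frac{Q}{2} + \frac{y}{2}$)
$\left(-34 - 346\right) l{\left(-9,-9 \right)} = \left(-34 - 346\right) \left(\frac{1}{2} \left(-9\right) + \frac{1}{2} \left(-9\right)\right) = - 380 \left(- \frac{9}{2} - \frac{9}{2}\right) = \left(-380\right) \left(-9\right) = 3420$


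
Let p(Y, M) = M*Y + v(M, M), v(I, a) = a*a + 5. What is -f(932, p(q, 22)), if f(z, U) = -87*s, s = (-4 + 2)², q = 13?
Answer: 348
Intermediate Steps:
s = 4 (s = (-2)² = 4)
v(I, a) = 5 + a² (v(I, a) = a² + 5 = 5 + a²)
p(Y, M) = 5 + M² + M*Y (p(Y, M) = M*Y + (5 + M²) = 5 + M² + M*Y)
f(z, U) = -348 (f(z, U) = -87*4 = -348)
-f(932, p(q, 22)) = -1*(-348) = 348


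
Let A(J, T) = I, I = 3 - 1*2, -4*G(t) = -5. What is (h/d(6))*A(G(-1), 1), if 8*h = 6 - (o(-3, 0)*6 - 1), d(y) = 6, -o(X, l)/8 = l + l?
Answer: 7/48 ≈ 0.14583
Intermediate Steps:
G(t) = 5/4 (G(t) = -¼*(-5) = 5/4)
o(X, l) = -16*l (o(X, l) = -8*(l + l) = -16*l)
I = 1 (I = 3 - 2 = 1)
A(J, T) = 1
h = 7/8 (h = (6 - (-16*0*6 - 1))/8 = (6 - (0*6 - 1))/8 = (6 - (0 - 1))/8 = (6 - 1*(-1))/8 = (6 + 1)/8 = (⅛)*7 = 7/8 ≈ 0.87500)
(h/d(6))*A(G(-1), 1) = ((7/8)/6)*1 = ((7/8)*(⅙))*1 = (7/48)*1 = 7/48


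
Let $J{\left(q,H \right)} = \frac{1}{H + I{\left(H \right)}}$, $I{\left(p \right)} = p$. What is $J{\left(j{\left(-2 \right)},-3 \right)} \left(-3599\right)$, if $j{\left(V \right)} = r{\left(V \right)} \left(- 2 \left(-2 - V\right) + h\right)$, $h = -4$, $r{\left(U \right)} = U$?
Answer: $\frac{3599}{6} \approx 599.83$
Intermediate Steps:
$j{\left(V \right)} = 2 V^{2}$ ($j{\left(V \right)} = V \left(- 2 \left(-2 - V\right) - 4\right) = V \left(\left(4 + 2 V\right) - 4\right) = V 2 V = 2 V^{2}$)
$J{\left(q,H \right)} = \frac{1}{2 H}$ ($J{\left(q,H \right)} = \frac{1}{H + H} = \frac{1}{2 H}$)
$J{\left(j{\left(-2 \right)},-3 \right)} \left(-3599\right) = \frac{1}{2 \left(-3\right)} \left(-3599\right) = \frac{1}{2} \left(- \frac{1}{3}\right) \left(-3599\right) = \left(- \frac{1}{6}\right) \left(-3599\right) = \frac{3599}{6}$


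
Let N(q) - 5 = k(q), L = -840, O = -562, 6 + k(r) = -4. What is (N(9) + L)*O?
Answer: 474890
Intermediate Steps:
k(r) = -10 (k(r) = -6 - 4 = -10)
N(q) = -5 (N(q) = 5 - 10 = -5)
(N(9) + L)*O = (-5 - 840)*(-562) = -845*(-562) = 474890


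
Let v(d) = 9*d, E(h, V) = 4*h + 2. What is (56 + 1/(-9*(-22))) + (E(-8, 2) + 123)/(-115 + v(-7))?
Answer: 488857/8811 ≈ 55.483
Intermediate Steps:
E(h, V) = 2 + 4*h
(56 + 1/(-9*(-22))) + (E(-8, 2) + 123)/(-115 + v(-7)) = (56 + 1/(-9*(-22))) + ((2 + 4*(-8)) + 123)/(-115 + 9*(-7)) = (56 + 1/198) + ((2 - 32) + 123)/(-115 - 63) = (56 + 1/198) + (-30 + 123)/(-178) = 11089/198 + 93*(-1/178) = 11089/198 - 93/178 = 488857/8811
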